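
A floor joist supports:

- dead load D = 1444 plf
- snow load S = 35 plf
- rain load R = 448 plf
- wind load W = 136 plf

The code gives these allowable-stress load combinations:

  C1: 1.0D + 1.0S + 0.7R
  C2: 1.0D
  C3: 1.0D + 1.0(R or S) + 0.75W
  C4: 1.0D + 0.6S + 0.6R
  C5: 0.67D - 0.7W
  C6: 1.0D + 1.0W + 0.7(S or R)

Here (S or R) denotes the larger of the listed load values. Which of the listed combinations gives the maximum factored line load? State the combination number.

Combination 3

(R or S) → R = 448 plf; (S or R) → R = 448 plf.
C1: 1.0(1444) + 1.0(35) + 0.7(448) = 1444.00 + 35.00 + 313.60 = 1792.60
C2: 1.0(1444) = 1444.00
C3: 1.0(1444) + 1.0(448) + 0.75(136) = 1444.00 + 448.00 + 102.00 = 1994.00
C4: 1.0(1444) + 0.6(35) + 0.6(448) = 1444.00 + 21.00 + 268.80 = 1733.80
C5: 0.67(1444) - 0.7(136) = 967.48 - 95.20 = 872.28
C6: 1.0(1444) + 1.0(136) + 0.7(448) = 1444.00 + 136.00 + 313.60 = 1893.60
The largest value is 1994.00 plf from combination 3.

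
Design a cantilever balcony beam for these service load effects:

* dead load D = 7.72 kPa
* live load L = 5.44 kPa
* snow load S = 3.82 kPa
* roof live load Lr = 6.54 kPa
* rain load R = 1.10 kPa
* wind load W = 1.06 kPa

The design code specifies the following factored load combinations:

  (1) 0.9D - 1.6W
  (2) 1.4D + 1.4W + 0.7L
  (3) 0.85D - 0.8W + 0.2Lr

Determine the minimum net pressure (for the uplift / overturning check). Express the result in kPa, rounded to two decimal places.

(1) 0.9(7.72) - 1.6(1.06) = 6.95 - 1.70 = 5.25
(2) 1.4(7.72) + 1.4(1.06) + 0.7(5.44) = 10.81 + 1.48 + 3.81 = 16.10
(3) 0.85(7.72) - 0.8(1.06) + 0.2(6.54) = 6.56 - 0.85 + 1.31 = 7.02
Combination 1 gives the minimum: 5.25 kPa.

5.25 kPa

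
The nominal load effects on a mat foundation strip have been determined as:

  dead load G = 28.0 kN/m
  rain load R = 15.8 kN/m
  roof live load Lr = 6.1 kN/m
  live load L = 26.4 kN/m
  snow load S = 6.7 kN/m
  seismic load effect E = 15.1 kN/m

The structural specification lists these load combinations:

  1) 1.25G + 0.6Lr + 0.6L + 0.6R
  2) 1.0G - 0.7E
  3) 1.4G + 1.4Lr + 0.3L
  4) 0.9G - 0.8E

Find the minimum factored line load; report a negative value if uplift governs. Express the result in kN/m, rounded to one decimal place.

1) 1.25(28.0) + 0.6(6.1) + 0.6(26.4) + 0.6(15.8) = 64.0
2) 1.0(28.0) - 0.7(15.1) = 17.4
3) 1.4(28.0) + 1.4(6.1) + 0.3(26.4) = 55.7
4) 0.9(28.0) - 0.8(15.1) = 13.1
Combination 4 gives the minimum: 13.1 kN/m.

13.1 kN/m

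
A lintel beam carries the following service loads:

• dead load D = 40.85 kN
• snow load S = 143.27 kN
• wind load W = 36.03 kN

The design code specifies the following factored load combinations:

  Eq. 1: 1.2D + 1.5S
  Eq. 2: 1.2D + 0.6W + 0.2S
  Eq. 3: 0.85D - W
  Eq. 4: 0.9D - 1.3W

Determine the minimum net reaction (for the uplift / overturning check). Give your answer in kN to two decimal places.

Eq. 1: 1.2(40.85) + 1.5(143.27) = 49.02 + 214.91 = 263.93
Eq. 2: 1.2(40.85) + 0.6(36.03) + 0.2(143.27) = 49.02 + 21.62 + 28.65 = 99.29
Eq. 3: 0.85(40.85) - 1.0(36.03) = 34.72 - 36.03 = -1.31
Eq. 4: 0.9(40.85) - 1.3(36.03) = 36.77 - 46.84 = -10.07
Combination 4 gives the minimum: -10.07 kN.

-10.07 kN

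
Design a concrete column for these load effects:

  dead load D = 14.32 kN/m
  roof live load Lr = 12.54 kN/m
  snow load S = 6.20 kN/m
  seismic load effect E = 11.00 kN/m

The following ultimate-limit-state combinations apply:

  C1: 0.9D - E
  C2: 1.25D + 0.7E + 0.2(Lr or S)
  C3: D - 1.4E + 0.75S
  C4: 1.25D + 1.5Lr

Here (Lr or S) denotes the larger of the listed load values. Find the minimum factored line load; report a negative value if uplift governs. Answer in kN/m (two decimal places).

(Lr or S) → Lr = 12.54 kN/m.
C1: 0.9(14.32) - 1.0(11.00) = 12.89 - 11.00 = 1.89
C2: 1.25(14.32) + 0.7(11.00) + 0.2(12.54) = 17.90 + 7.70 + 2.51 = 28.11
C3: 1.0(14.32) - 1.4(11.00) + 0.75(6.20) = 14.32 - 15.40 + 4.65 = 3.57
C4: 1.25(14.32) + 1.5(12.54) = 17.90 + 18.81 = 36.71
Combination 1 gives the minimum: 1.89 kN/m.

1.89 kN/m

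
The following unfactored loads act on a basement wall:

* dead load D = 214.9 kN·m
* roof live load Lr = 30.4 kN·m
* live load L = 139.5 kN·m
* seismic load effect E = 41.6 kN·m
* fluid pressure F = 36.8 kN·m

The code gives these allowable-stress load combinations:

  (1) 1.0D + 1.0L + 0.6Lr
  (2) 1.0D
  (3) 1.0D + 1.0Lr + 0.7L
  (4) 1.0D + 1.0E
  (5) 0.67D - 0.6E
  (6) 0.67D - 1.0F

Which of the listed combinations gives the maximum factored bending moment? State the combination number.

(1) 1.0(214.9) + 1.0(139.5) + 0.6(30.4) = 214.9 + 139.5 + 18.2 = 372.6
(2) 1.0(214.9) = 214.9
(3) 1.0(214.9) + 1.0(30.4) + 0.7(139.5) = 214.9 + 30.4 + 97.7 = 343.0
(4) 1.0(214.9) + 1.0(41.6) = 214.9 + 41.6 = 256.5
(5) 0.67(214.9) - 0.6(41.6) = 144.0 - 25.0 = 119.0
(6) 0.67(214.9) - 1.0(36.8) = 144.0 - 36.8 = 107.2
The largest value is 372.6 kN·m from combination 1.

Combination 1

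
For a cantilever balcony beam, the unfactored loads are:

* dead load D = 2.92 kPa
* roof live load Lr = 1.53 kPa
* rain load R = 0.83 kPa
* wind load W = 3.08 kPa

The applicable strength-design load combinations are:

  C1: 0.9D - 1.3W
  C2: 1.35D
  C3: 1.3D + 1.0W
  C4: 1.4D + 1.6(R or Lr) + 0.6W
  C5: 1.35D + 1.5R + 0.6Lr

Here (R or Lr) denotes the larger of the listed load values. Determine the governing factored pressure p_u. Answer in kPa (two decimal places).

8.38 kPa

(R or Lr) → Lr = 1.53 kPa.
C1: 0.9(2.92) - 1.3(3.08) = -1.38
C2: 1.35(2.92) = 3.94
C3: 1.3(2.92) + 1.0(3.08) = 3.80 + 3.08 = 6.88
C4: 1.4(2.92) + 1.6(1.53) + 0.6(3.08) = 8.38
C5: 1.35(2.92) + 1.5(0.83) + 0.6(1.53) = 3.94 + 1.25 + 0.92 = 6.11
Combination 4 governs: p_u = 8.38 kPa.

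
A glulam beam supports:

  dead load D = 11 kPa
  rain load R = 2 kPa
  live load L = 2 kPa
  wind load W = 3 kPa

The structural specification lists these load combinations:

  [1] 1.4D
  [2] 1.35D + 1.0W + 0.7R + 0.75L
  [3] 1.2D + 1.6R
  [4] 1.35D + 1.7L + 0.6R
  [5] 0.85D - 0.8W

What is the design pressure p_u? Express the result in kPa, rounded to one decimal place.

20.8 kPa

[1] 1.4(11) = 15.4
[2] 1.35(11) + 1.0(3) + 0.7(2) + 0.75(2) = 14.9 + 3.0 + 1.4 + 1.5 = 20.8
[3] 1.2(11) + 1.6(2) = 13.2 + 3.2 = 16.4
[4] 1.35(11) + 1.7(2) + 0.6(2) = 14.9 + 3.4 + 1.2 = 19.5
[5] 0.85(11) - 0.8(3) = 9.4 - 2.4 = 7.0
Combination 2 governs: p_u = 20.8 kPa.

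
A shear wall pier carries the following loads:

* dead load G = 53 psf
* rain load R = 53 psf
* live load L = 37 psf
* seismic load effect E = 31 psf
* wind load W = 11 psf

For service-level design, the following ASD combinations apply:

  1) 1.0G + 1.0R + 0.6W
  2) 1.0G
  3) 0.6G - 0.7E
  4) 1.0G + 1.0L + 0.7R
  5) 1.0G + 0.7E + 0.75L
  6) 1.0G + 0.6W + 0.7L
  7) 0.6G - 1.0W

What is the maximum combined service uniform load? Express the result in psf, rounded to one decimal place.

127.1 psf

1) 1.0(53) + 1.0(53) + 0.6(11) = 53.0 + 53.0 + 6.6 = 112.6
2) 1.0(53) = 53.0
3) 0.6(53) - 0.7(31) = 31.8 - 21.7 = 10.1
4) 1.0(53) + 1.0(37) + 0.7(53) = 53.0 + 37.0 + 37.1 = 127.1
5) 1.0(53) + 0.7(31) + 0.75(37) = 53.0 + 21.7 + 27.8 = 102.5
6) 1.0(53) + 0.6(11) + 0.7(37) = 53.0 + 6.6 + 25.9 = 85.5
7) 0.6(53) - 1.0(11) = 31.8 - 11.0 = 20.8
The controlling combination is 4, giving 127.1 psf.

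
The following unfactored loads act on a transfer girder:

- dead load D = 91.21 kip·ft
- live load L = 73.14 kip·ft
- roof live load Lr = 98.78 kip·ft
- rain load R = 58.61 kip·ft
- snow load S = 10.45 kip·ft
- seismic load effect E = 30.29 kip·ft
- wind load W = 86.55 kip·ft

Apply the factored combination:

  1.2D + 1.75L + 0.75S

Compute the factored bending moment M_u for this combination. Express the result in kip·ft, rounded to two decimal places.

1.2(91.21) + 1.75(73.14) + 0.75(10.45) = 245.28
M_u = 245.28 kip·ft.

245.28 kip·ft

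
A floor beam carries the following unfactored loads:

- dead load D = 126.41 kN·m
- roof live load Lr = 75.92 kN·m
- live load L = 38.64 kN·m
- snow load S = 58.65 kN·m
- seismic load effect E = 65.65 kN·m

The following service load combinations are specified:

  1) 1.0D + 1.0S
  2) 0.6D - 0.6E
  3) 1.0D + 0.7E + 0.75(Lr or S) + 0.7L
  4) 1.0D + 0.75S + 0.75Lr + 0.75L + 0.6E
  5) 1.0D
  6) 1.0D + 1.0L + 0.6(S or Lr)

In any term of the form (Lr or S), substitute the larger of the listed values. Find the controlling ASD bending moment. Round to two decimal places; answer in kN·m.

295.71 kN·m

(Lr or S) → Lr = 75.92 kN·m; (S or Lr) → Lr = 75.92 kN·m.
1) 1.0(126.41) + 1.0(58.65) = 126.41 + 58.65 = 185.06
2) 0.6(126.41) - 0.6(65.65) = 75.85 - 39.39 = 36.46
3) 1.0(126.41) + 0.7(65.65) + 0.75(75.92) + 0.7(38.64) = 256.35
4) 1.0(126.41) + 0.75(58.65) + 0.75(75.92) + 0.75(38.64) + 0.6(65.65) = 126.41 + 43.99 + 56.94 + 28.98 + 39.39 = 295.71
5) 1.0(126.41) = 126.41
6) 1.0(126.41) + 1.0(38.64) + 0.6(75.92) = 126.41 + 38.64 + 45.55 = 210.60
The controlling combination is 4, giving 295.71 kN·m.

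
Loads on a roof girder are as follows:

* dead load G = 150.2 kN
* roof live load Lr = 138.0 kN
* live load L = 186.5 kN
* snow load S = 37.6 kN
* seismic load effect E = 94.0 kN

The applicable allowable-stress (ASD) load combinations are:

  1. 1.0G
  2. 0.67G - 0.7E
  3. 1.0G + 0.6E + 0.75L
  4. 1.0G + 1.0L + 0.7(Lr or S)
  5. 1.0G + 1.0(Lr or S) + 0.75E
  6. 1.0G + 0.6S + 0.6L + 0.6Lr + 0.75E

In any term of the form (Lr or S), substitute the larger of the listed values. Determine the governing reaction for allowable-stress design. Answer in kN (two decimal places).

(Lr or S) → Lr = 138.0 kN.
1. 1.0(150.2) = 150.20
2. 0.67(150.2) - 0.7(94.0) = 34.83
3. 1.0(150.2) + 0.6(94.0) + 0.75(186.5) = 346.48
4. 1.0(150.2) + 1.0(186.5) + 0.7(138.0) = 433.30
5. 1.0(150.2) + 1.0(138.0) + 0.75(94.0) = 358.70
6. 1.0(150.2) + 0.6(37.6) + 0.6(186.5) + 0.6(138.0) + 0.75(94.0) = 437.96
Combination 6 governs: V = 437.96 kN.

437.96 kN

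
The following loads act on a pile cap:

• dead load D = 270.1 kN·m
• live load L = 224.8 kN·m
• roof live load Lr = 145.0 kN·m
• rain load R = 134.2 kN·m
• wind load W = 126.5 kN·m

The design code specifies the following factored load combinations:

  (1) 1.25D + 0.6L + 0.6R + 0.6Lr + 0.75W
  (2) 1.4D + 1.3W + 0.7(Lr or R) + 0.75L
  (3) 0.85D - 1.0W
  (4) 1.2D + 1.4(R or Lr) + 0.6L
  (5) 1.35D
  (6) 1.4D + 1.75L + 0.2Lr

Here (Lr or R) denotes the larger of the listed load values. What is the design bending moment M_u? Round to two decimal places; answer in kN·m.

812.69 kN·m

(Lr or R) → Lr = 145.0 kN·m; (R or Lr) → Lr = 145.0 kN·m.
(1) 1.25(270.1) + 0.6(224.8) + 0.6(134.2) + 0.6(145.0) + 0.75(126.5) = 734.90
(2) 1.4(270.1) + 1.3(126.5) + 0.7(145.0) + 0.75(224.8) = 378.14 + 164.45 + 101.50 + 168.60 = 812.69
(3) 0.85(270.1) - 1.0(126.5) = 229.59 - 126.50 = 103.09
(4) 1.2(270.1) + 1.4(145.0) + 0.6(224.8) = 324.12 + 203.00 + 134.88 = 662.00
(5) 1.35(270.1) = 364.64
(6) 1.4(270.1) + 1.75(224.8) + 0.2(145.0) = 378.14 + 393.40 + 29.00 = 800.54
Combination 2 governs: M_u = 812.69 kN·m.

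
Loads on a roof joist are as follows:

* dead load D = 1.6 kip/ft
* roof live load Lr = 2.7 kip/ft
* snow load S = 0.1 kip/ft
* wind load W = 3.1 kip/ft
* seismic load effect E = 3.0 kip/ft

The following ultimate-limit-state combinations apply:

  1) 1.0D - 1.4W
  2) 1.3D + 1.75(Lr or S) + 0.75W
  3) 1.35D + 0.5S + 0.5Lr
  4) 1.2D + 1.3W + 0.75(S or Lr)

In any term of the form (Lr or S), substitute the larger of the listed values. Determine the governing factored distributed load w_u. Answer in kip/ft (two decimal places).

(Lr or S) → Lr = 2.7 kip/ft; (S or Lr) → Lr = 2.7 kip/ft.
1) 1.0(1.6) - 1.4(3.1) = 1.60 - 4.34 = -2.74
2) 1.3(1.6) + 1.75(2.7) + 0.75(3.1) = 9.13
3) 1.35(1.6) + 0.5(0.1) + 0.5(2.7) = 2.16 + 0.05 + 1.35 = 3.56
4) 1.2(1.6) + 1.3(3.1) + 0.75(2.7) = 1.92 + 4.03 + 2.03 = 7.98
Maximum is from combination 2.

9.13 kip/ft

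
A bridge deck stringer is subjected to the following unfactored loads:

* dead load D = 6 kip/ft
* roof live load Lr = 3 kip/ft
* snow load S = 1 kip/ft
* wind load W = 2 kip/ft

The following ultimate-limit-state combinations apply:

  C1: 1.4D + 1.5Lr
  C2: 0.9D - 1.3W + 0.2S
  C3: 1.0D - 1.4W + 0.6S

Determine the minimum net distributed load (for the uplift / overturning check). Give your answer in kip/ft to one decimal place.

C1: 1.4(6) + 1.5(3) = 12.9
C2: 0.9(6) - 1.3(2) + 0.2(1) = 3.0
C3: 1.0(6) - 1.4(2) + 0.6(1) = 3.8
Combination 2 gives the minimum: 3.0 kip/ft.

3.0 kip/ft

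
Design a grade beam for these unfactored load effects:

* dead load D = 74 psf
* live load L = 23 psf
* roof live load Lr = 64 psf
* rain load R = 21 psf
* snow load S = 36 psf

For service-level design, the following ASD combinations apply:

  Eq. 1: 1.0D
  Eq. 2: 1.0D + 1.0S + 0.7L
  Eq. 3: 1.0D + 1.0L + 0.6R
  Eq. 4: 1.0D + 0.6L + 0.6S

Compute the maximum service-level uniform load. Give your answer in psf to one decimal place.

Eq. 1: 1.0(74) = 74.0
Eq. 2: 1.0(74) + 1.0(36) + 0.7(23) = 74.0 + 36.0 + 16.1 = 126.1
Eq. 3: 1.0(74) + 1.0(23) + 0.6(21) = 74.0 + 23.0 + 12.6 = 109.6
Eq. 4: 1.0(74) + 0.6(23) + 0.6(36) = 74.0 + 13.8 + 21.6 = 109.4
Maximum is from combination 2.

126.1 psf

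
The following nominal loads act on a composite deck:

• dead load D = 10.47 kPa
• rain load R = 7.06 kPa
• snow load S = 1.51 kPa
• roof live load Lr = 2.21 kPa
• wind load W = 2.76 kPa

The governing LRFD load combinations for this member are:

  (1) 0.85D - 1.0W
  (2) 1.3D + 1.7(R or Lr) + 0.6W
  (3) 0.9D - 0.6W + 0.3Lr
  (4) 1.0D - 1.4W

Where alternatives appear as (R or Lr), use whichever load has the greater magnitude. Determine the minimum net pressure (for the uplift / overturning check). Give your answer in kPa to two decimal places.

(R or Lr) → R = 7.06 kPa.
(1) 0.85(10.47) - 1.0(2.76) = 6.14
(2) 1.3(10.47) + 1.7(7.06) + 0.6(2.76) = 27.27
(3) 0.9(10.47) - 0.6(2.76) + 0.3(2.21) = 8.43
(4) 1.0(10.47) - 1.4(2.76) = 6.61
Combination 1 gives the minimum: 6.14 kPa.

6.14 kPa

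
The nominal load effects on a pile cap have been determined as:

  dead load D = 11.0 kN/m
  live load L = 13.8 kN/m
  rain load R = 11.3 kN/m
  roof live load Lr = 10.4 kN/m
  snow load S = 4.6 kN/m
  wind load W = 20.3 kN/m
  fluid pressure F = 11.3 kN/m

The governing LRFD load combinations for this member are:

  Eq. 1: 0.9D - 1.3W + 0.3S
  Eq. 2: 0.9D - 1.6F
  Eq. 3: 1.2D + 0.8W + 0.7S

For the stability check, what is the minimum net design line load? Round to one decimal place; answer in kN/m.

-15.1 kN/m

Eq. 1: 0.9(11.0) - 1.3(20.3) + 0.3(4.6) = 9.9 - 26.4 + 1.4 = -15.1
Eq. 2: 0.9(11.0) - 1.6(11.3) = 9.9 - 18.1 = -8.2
Eq. 3: 1.2(11.0) + 0.8(20.3) + 0.7(4.6) = 32.7
Combination 1 gives the minimum: -15.1 kN/m.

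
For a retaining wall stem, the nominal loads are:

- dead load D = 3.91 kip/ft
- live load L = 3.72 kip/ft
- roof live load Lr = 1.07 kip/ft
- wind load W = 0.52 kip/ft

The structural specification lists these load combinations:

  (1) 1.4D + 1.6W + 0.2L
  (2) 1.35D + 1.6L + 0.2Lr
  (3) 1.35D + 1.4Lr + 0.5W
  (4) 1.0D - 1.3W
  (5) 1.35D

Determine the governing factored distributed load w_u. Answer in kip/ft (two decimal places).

(1) 1.4(3.91) + 1.6(0.52) + 0.2(3.72) = 7.05
(2) 1.35(3.91) + 1.6(3.72) + 0.2(1.07) = 5.28 + 5.95 + 0.21 = 11.44
(3) 1.35(3.91) + 1.4(1.07) + 0.5(0.52) = 5.28 + 1.50 + 0.26 = 7.04
(4) 1.0(3.91) - 1.3(0.52) = 3.91 - 0.68 = 3.23
(5) 1.35(3.91) = 5.28
The controlling combination is 2, giving 11.44 kip/ft.

11.44 kip/ft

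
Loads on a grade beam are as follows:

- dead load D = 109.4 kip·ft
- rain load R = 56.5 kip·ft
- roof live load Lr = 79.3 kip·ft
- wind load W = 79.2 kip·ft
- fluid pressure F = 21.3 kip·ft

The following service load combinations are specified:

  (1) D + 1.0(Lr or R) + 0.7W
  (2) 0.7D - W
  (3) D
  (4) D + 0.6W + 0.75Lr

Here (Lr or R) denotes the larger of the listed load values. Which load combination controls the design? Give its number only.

Combination 1

(Lr or R) → Lr = 79.3 kip·ft.
(1) 1.0(109.4) + 1.0(79.3) + 0.7(79.2) = 109.40 + 79.30 + 55.44 = 244.14
(2) 0.7(109.4) - 1.0(79.2) = 76.58 - 79.20 = -2.62
(3) 1.0(109.4) = 109.40
(4) 1.0(109.4) + 0.6(79.2) + 0.75(79.3) = 109.40 + 47.52 + 59.48 = 216.40
The largest value is 244.14 kip·ft from combination 1.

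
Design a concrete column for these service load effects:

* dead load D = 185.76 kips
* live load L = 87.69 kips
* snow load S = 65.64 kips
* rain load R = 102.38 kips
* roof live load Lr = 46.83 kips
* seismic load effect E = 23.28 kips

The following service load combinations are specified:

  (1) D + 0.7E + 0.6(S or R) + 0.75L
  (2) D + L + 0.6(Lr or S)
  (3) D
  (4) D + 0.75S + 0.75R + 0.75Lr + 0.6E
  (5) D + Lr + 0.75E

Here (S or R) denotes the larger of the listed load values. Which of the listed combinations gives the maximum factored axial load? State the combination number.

(S or R) → R = 102.38 kips; (Lr or S) → S = 65.64 kips.
(1) 1.0(185.76) + 0.7(23.28) + 0.6(102.38) + 0.75(87.69) = 329.25
(2) 1.0(185.76) + 1.0(87.69) + 0.6(65.64) = 185.76 + 87.69 + 39.38 = 312.83
(3) 1.0(185.76) = 185.76
(4) 1.0(185.76) + 0.75(65.64) + 0.75(102.38) + 0.75(46.83) + 0.6(23.28) = 185.76 + 49.23 + 76.79 + 35.12 + 13.97 = 360.87
(5) 1.0(185.76) + 1.0(46.83) + 0.75(23.28) = 185.76 + 46.83 + 17.46 = 250.05
The largest value is 360.87 kips from combination 4.

Combination 4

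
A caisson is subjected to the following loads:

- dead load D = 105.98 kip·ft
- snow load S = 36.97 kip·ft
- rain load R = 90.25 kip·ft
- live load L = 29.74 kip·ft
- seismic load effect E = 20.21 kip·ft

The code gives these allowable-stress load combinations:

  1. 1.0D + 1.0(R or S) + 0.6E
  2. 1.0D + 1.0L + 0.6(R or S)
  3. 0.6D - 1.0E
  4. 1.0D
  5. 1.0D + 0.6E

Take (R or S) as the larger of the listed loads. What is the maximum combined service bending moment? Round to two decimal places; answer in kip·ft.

(R or S) → R = 90.25 kip·ft.
1. 1.0(105.98) + 1.0(90.25) + 0.6(20.21) = 208.36
2. 1.0(105.98) + 1.0(29.74) + 0.6(90.25) = 189.87
3. 0.6(105.98) - 1.0(20.21) = 43.38
4. 1.0(105.98) = 105.98
5. 1.0(105.98) + 0.6(20.21) = 118.11
The controlling combination is 1, giving 208.36 kip·ft.

208.36 kip·ft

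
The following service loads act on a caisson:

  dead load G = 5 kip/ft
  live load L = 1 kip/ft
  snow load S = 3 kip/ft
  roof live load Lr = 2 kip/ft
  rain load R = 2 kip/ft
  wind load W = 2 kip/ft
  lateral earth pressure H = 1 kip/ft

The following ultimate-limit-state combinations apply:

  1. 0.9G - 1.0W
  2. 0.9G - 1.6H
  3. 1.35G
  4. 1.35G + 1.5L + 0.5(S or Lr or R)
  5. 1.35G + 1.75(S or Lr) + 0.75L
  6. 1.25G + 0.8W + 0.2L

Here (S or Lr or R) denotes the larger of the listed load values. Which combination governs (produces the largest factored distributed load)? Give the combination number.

Combination 5

(S or Lr or R) → S = 3 kip/ft; (S or Lr) → S = 3 kip/ft.
1. 0.9(5) - 1.0(2) = 4.5 - 2.0 = 2.5
2. 0.9(5) - 1.6(1) = 4.5 - 1.6 = 2.9
3. 1.35(5) = 6.8
4. 1.35(5) + 1.5(1) + 0.5(3) = 6.8 + 1.5 + 1.5 = 9.8
5. 1.35(5) + 1.75(3) + 0.75(1) = 12.8
6. 1.25(5) + 0.8(2) + 0.2(1) = 6.3 + 1.6 + 0.2 = 8.1
The largest value is 12.8 kip/ft from combination 5.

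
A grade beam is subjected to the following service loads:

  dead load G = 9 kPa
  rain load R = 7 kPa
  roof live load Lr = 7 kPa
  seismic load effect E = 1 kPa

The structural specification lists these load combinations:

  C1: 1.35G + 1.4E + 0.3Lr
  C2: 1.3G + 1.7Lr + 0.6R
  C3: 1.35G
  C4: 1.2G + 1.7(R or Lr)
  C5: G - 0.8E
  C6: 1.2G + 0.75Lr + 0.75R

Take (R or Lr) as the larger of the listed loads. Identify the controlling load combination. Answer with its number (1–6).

(R or Lr) → R = 7 kPa.
C1: 1.35(9) + 1.4(1) + 0.3(7) = 12.2 + 1.4 + 2.1 = 15.7
C2: 1.3(9) + 1.7(7) + 0.6(7) = 11.7 + 11.9 + 4.2 = 27.8
C3: 1.35(9) = 12.2
C4: 1.2(9) + 1.7(7) = 10.8 + 11.9 = 22.7
C5: 1.0(9) - 0.8(1) = 9.0 - 0.8 = 8.2
C6: 1.2(9) + 0.75(7) + 0.75(7) = 21.3
The largest value is 27.8 kPa from combination 2.

Combination 2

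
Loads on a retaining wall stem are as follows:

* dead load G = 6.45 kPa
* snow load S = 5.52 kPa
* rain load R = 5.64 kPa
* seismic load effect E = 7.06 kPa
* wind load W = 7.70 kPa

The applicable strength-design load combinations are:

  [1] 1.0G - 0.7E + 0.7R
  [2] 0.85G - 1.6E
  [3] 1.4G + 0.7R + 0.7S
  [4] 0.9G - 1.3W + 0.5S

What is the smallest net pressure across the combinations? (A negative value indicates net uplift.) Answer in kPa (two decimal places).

[1] 1.0(6.45) - 0.7(7.06) + 0.7(5.64) = 5.46
[2] 0.85(6.45) - 1.6(7.06) = -5.81
[3] 1.4(6.45) + 0.7(5.64) + 0.7(5.52) = 16.84
[4] 0.9(6.45) - 1.3(7.70) + 0.5(5.52) = -1.45
Combination 2 gives the minimum: -5.81 kPa.

-5.81 kPa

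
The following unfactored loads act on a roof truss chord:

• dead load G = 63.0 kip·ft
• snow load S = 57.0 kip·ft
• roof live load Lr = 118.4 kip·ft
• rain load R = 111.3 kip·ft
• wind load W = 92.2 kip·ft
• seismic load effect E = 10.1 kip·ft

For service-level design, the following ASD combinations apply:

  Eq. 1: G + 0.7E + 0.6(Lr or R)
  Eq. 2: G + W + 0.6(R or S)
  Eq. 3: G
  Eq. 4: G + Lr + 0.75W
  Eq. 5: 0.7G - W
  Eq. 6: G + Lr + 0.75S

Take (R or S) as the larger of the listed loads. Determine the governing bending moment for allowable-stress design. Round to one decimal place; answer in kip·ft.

250.6 kip·ft

(Lr or R) → Lr = 118.4 kip·ft; (R or S) → R = 111.3 kip·ft.
Eq. 1: 1.0(63.0) + 0.7(10.1) + 0.6(118.4) = 141.1
Eq. 2: 1.0(63.0) + 1.0(92.2) + 0.6(111.3) = 222.0
Eq. 3: 1.0(63.0) = 63.0
Eq. 4: 1.0(63.0) + 1.0(118.4) + 0.75(92.2) = 250.6
Eq. 5: 0.7(63.0) - 1.0(92.2) = -48.1
Eq. 6: 1.0(63.0) + 1.0(118.4) + 0.75(57.0) = 224.2
The controlling combination is 4, giving 250.6 kip·ft.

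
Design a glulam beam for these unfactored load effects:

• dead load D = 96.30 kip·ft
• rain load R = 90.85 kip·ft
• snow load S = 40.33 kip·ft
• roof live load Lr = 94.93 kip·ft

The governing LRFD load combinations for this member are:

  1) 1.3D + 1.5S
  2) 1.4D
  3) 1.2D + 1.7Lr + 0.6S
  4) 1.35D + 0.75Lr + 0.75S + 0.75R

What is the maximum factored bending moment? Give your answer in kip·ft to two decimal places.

1) 1.3(96.30) + 1.5(40.33) = 125.19 + 60.50 = 185.69
2) 1.4(96.30) = 134.82
3) 1.2(96.30) + 1.7(94.93) + 0.6(40.33) = 115.56 + 161.38 + 24.20 = 301.14
4) 1.35(96.30) + 0.75(94.93) + 0.75(40.33) + 0.75(90.85) = 299.59
The controlling combination is 3, giving 301.14 kip·ft.

301.14 kip·ft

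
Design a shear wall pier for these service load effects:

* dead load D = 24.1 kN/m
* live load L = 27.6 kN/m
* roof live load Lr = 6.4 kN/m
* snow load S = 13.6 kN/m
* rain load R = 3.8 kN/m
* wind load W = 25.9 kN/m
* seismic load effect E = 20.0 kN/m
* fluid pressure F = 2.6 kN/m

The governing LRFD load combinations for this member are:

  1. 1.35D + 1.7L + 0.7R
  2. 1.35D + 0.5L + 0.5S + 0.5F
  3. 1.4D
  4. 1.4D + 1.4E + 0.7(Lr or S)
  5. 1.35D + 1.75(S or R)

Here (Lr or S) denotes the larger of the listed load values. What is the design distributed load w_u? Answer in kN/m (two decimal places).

82.12 kN/m

(Lr or S) → S = 13.6 kN/m; (S or R) → S = 13.6 kN/m.
1. 1.35(24.1) + 1.7(27.6) + 0.7(3.8) = 32.54 + 46.92 + 2.66 = 82.12
2. 1.35(24.1) + 0.5(27.6) + 0.5(13.6) + 0.5(2.6) = 32.54 + 13.80 + 6.80 + 1.30 = 54.44
3. 1.4(24.1) = 33.74
4. 1.4(24.1) + 1.4(20.0) + 0.7(13.6) = 33.74 + 28.00 + 9.52 = 71.26
5. 1.35(24.1) + 1.75(13.6) = 32.54 + 23.80 = 56.34
Combination 1 governs: w_u = 82.12 kN/m.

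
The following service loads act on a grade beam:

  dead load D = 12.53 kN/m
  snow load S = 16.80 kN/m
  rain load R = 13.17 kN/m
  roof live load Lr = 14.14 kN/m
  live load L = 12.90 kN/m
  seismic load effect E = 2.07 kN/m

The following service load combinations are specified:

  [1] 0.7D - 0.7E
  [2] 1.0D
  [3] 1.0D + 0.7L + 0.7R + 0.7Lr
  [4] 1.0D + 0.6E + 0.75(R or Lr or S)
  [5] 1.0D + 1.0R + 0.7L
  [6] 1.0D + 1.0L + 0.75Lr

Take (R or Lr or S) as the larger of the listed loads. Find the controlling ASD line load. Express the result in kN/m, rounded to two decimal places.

40.68 kN/m

(R or Lr or S) → S = 16.80 kN/m.
[1] 0.7(12.53) - 0.7(2.07) = 8.77 - 1.45 = 7.32
[2] 1.0(12.53) = 12.53
[3] 1.0(12.53) + 0.7(12.90) + 0.7(13.17) + 0.7(14.14) = 12.53 + 9.03 + 9.22 + 9.90 = 40.68
[4] 1.0(12.53) + 0.6(2.07) + 0.75(16.80) = 12.53 + 1.24 + 12.60 = 26.37
[5] 1.0(12.53) + 1.0(13.17) + 0.7(12.90) = 12.53 + 13.17 + 9.03 = 34.73
[6] 1.0(12.53) + 1.0(12.90) + 0.75(14.14) = 12.53 + 12.90 + 10.61 = 36.04
Maximum is from combination 3.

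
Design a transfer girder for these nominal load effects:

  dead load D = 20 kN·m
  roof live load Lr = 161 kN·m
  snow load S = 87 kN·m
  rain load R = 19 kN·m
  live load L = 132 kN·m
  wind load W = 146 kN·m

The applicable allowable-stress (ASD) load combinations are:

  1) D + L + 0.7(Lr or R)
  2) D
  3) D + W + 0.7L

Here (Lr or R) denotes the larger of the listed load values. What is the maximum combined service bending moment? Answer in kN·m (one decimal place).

264.7 kN·m

(Lr or R) → Lr = 161 kN·m.
1) 1.0(20) + 1.0(132) + 0.7(161) = 20.0 + 132.0 + 112.7 = 264.7
2) 1.0(20) = 20.0
3) 1.0(20) + 1.0(146) + 0.7(132) = 20.0 + 146.0 + 92.4 = 258.4
Maximum is from combination 1.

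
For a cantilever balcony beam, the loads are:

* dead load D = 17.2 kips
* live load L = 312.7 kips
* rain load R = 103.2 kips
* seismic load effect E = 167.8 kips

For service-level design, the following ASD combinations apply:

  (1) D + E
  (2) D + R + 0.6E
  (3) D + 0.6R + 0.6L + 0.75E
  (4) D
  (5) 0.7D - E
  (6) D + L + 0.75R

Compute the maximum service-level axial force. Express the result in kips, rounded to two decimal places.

407.30 kips

(1) 1.0(17.2) + 1.0(167.8) = 17.20 + 167.80 = 185.00
(2) 1.0(17.2) + 1.0(103.2) + 0.6(167.8) = 17.20 + 103.20 + 100.68 = 221.08
(3) 1.0(17.2) + 0.6(103.2) + 0.6(312.7) + 0.75(167.8) = 17.20 + 61.92 + 187.62 + 125.85 = 392.59
(4) 1.0(17.2) = 17.20
(5) 0.7(17.2) - 1.0(167.8) = 12.04 - 167.80 = -155.76
(6) 1.0(17.2) + 1.0(312.7) + 0.75(103.2) = 17.20 + 312.70 + 77.40 = 407.30
The controlling combination is 6, giving 407.30 kips.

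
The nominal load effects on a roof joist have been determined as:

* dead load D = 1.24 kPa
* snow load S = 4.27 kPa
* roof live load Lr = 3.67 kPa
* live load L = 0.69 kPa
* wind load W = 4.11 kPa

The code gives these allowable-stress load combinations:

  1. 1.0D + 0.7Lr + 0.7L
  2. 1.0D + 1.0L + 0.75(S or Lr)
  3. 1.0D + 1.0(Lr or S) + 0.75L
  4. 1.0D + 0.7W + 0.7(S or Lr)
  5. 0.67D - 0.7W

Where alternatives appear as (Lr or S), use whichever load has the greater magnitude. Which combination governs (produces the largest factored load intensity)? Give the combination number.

(S or Lr) → S = 4.27 kPa; (Lr or S) → S = 4.27 kPa.
1. 1.0(1.24) + 0.7(3.67) + 0.7(0.69) = 1.24 + 2.57 + 0.48 = 4.29
2. 1.0(1.24) + 1.0(0.69) + 0.75(4.27) = 1.24 + 0.69 + 3.20 = 5.13
3. 1.0(1.24) + 1.0(4.27) + 0.75(0.69) = 1.24 + 4.27 + 0.52 = 6.03
4. 1.0(1.24) + 0.7(4.11) + 0.7(4.27) = 1.24 + 2.88 + 2.99 = 7.11
5. 0.67(1.24) - 0.7(4.11) = 0.83 - 2.88 = -2.05
The largest value is 7.11 kPa from combination 4.

Combination 4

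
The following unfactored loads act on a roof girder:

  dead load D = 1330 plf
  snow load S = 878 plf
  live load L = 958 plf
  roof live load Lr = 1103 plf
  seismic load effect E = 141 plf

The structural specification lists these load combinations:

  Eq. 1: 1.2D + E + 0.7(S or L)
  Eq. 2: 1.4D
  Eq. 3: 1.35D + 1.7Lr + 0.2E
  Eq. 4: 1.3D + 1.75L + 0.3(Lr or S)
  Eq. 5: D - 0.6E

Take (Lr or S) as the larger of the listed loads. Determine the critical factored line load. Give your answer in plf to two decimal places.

3736.40 plf

(S or L) → L = 958 plf; (Lr or S) → Lr = 1103 plf.
Eq. 1: 1.2(1330) + 1.0(141) + 0.7(958) = 1596.00 + 141.00 + 670.60 = 2407.60
Eq. 2: 1.4(1330) = 1862.00
Eq. 3: 1.35(1330) + 1.7(1103) + 0.2(141) = 1795.50 + 1875.10 + 28.20 = 3698.80
Eq. 4: 1.3(1330) + 1.75(958) + 0.3(1103) = 1729.00 + 1676.50 + 330.90 = 3736.40
Eq. 5: 1.0(1330) - 0.6(141) = 1330.00 - 84.60 = 1245.40
The controlling combination is 4, giving 3736.40 plf.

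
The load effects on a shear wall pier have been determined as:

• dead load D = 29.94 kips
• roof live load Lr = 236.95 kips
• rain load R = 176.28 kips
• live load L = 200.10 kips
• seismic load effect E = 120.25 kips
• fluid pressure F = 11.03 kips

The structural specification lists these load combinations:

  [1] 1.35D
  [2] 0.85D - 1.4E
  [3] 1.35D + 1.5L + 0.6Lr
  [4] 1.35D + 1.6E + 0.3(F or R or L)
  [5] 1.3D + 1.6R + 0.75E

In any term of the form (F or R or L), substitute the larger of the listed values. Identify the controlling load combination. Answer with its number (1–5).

Combination 3

(F or R or L) → L = 200.10 kips.
[1] 1.35(29.94) = 40.42
[2] 0.85(29.94) - 1.4(120.25) = -142.90
[3] 1.35(29.94) + 1.5(200.10) + 0.6(236.95) = 482.74
[4] 1.35(29.94) + 1.6(120.25) + 0.3(200.10) = 292.85
[5] 1.3(29.94) + 1.6(176.28) + 0.75(120.25) = 411.16
The largest value is 482.74 kips from combination 3.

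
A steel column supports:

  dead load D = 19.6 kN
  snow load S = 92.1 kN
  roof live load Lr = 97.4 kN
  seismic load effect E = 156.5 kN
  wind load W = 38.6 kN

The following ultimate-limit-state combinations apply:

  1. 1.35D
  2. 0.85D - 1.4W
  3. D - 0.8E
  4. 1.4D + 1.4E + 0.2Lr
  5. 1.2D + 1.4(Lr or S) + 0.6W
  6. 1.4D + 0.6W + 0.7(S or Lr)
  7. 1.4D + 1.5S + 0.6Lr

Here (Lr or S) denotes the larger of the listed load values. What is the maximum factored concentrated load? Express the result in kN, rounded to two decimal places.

266.02 kN

(Lr or S) → Lr = 97.4 kN; (S or Lr) → Lr = 97.4 kN.
1. 1.35(19.6) = 26.46
2. 0.85(19.6) - 1.4(38.6) = 16.66 - 54.04 = -37.38
3. 1.0(19.6) - 0.8(156.5) = 19.60 - 125.20 = -105.60
4. 1.4(19.6) + 1.4(156.5) + 0.2(97.4) = 27.44 + 219.10 + 19.48 = 266.02
5. 1.2(19.6) + 1.4(97.4) + 0.6(38.6) = 23.52 + 136.36 + 23.16 = 183.04
6. 1.4(19.6) + 0.6(38.6) + 0.7(97.4) = 27.44 + 23.16 + 68.18 = 118.78
7. 1.4(19.6) + 1.5(92.1) + 0.6(97.4) = 27.44 + 138.15 + 58.44 = 224.03
Maximum is from combination 4.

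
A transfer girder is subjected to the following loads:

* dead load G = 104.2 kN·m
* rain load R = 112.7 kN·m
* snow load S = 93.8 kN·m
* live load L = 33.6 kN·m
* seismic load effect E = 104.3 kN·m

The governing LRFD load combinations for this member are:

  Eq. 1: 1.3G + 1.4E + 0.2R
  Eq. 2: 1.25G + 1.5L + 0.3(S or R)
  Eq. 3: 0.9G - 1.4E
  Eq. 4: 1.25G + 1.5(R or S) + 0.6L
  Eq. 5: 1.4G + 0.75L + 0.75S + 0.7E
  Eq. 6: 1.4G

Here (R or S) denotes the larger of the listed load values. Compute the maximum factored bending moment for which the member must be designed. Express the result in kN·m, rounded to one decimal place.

(S or R) → R = 112.7 kN·m; (R or S) → R = 112.7 kN·m.
Eq. 1: 1.3(104.2) + 1.4(104.3) + 0.2(112.7) = 135.5 + 146.0 + 22.5 = 304.0
Eq. 2: 1.25(104.2) + 1.5(33.6) + 0.3(112.7) = 130.3 + 50.4 + 33.8 = 214.5
Eq. 3: 0.9(104.2) - 1.4(104.3) = 93.8 - 146.0 = -52.2
Eq. 4: 1.25(104.2) + 1.5(112.7) + 0.6(33.6) = 319.5
Eq. 5: 1.4(104.2) + 0.75(33.6) + 0.75(93.8) + 0.7(104.3) = 314.4
Eq. 6: 1.4(104.2) = 145.9
The controlling combination is 4, giving 319.5 kN·m.

319.5 kN·m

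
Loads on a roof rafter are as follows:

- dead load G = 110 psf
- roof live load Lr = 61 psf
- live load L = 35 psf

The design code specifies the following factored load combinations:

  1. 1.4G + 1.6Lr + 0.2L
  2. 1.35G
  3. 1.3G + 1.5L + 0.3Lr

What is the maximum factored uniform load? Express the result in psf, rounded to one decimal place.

1. 1.4(110) + 1.6(61) + 0.2(35) = 258.6
2. 1.35(110) = 148.5
3. 1.3(110) + 1.5(35) + 0.3(61) = 213.8
Maximum is from combination 1.

258.6 psf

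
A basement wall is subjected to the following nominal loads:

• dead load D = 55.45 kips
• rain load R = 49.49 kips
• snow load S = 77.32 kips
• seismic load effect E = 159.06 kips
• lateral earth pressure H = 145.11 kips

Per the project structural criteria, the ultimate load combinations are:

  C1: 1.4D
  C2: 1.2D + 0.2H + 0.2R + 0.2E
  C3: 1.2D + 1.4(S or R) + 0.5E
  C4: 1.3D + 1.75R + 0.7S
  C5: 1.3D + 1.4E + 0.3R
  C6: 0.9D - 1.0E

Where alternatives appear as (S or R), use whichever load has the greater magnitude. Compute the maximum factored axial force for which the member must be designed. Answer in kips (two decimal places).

309.62 kips

(S or R) → S = 77.32 kips.
C1: 1.4(55.45) = 77.63
C2: 1.2(55.45) + 0.2(145.11) + 0.2(49.49) + 0.2(159.06) = 66.54 + 29.02 + 9.90 + 31.81 = 137.27
C3: 1.2(55.45) + 1.4(77.32) + 0.5(159.06) = 66.54 + 108.25 + 79.53 = 254.32
C4: 1.3(55.45) + 1.75(49.49) + 0.7(77.32) = 72.09 + 86.61 + 54.12 = 212.82
C5: 1.3(55.45) + 1.4(159.06) + 0.3(49.49) = 72.09 + 222.68 + 14.85 = 309.62
C6: 0.9(55.45) - 1.0(159.06) = -109.16
Combination 5 governs: P_u = 309.62 kips.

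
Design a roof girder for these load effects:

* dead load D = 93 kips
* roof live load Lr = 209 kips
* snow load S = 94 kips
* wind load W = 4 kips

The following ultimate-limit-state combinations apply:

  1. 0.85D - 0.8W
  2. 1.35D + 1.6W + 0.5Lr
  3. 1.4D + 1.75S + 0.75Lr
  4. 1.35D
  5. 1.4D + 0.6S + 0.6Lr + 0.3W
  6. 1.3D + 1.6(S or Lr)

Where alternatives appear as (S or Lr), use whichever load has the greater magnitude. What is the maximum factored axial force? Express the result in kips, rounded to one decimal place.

455.3 kips

(S or Lr) → Lr = 209 kips.
1. 0.85(93) - 0.8(4) = 79.1 - 3.2 = 75.9
2. 1.35(93) + 1.6(4) + 0.5(209) = 125.6 + 6.4 + 104.5 = 236.5
3. 1.4(93) + 1.75(94) + 0.75(209) = 130.2 + 164.5 + 156.8 = 451.5
4. 1.35(93) = 125.6
5. 1.4(93) + 0.6(94) + 0.6(209) + 0.3(4) = 130.2 + 56.4 + 125.4 + 1.2 = 313.2
6. 1.3(93) + 1.6(209) = 120.9 + 334.4 = 455.3
Combination 6 governs: P_u = 455.3 kips.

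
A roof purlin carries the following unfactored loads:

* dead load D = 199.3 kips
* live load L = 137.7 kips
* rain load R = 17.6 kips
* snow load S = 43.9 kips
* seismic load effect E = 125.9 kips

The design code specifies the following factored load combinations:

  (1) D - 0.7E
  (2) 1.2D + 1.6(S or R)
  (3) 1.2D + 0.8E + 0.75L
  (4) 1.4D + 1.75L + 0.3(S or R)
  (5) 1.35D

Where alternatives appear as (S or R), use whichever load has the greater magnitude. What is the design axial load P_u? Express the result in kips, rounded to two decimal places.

(S or R) → S = 43.9 kips.
(1) 1.0(199.3) - 0.7(125.9) = 199.30 - 88.13 = 111.17
(2) 1.2(199.3) + 1.6(43.9) = 239.16 + 70.24 = 309.40
(3) 1.2(199.3) + 0.8(125.9) + 0.75(137.7) = 239.16 + 100.72 + 103.28 = 443.16
(4) 1.4(199.3) + 1.75(137.7) + 0.3(43.9) = 279.02 + 240.98 + 13.17 = 533.17
(5) 1.35(199.3) = 269.06
Combination 4 governs: P_u = 533.17 kips.

533.17 kips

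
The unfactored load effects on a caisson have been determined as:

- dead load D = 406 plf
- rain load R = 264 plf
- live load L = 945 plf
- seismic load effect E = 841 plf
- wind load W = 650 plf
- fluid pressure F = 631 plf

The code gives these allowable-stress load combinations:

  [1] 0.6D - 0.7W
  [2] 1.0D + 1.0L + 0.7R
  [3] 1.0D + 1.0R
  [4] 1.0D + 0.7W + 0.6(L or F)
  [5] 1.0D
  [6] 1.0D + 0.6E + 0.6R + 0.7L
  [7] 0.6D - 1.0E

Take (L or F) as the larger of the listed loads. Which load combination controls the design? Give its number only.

(L or F) → L = 945 plf.
[1] 0.6(406) - 0.7(650) = 243.6 - 455.0 = -211.4
[2] 1.0(406) + 1.0(945) + 0.7(264) = 406.0 + 945.0 + 184.8 = 1535.8
[3] 1.0(406) + 1.0(264) = 406.0 + 264.0 = 670.0
[4] 1.0(406) + 0.7(650) + 0.6(945) = 406.0 + 455.0 + 567.0 = 1428.0
[5] 1.0(406) = 406.0
[6] 1.0(406) + 0.6(841) + 0.6(264) + 0.7(945) = 406.0 + 504.6 + 158.4 + 661.5 = 1730.5
[7] 0.6(406) - 1.0(841) = 243.6 - 841.0 = -597.4
The largest value is 1730.5 plf from combination 6.

Combination 6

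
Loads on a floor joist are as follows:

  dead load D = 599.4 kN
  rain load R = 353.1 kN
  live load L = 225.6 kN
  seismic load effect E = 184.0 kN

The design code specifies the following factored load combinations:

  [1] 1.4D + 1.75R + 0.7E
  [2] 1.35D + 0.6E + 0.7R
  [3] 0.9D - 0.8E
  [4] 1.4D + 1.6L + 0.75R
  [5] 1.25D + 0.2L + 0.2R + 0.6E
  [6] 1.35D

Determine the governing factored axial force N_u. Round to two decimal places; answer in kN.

1585.89 kN

[1] 1.4(599.4) + 1.75(353.1) + 0.7(184.0) = 839.16 + 617.93 + 128.80 = 1585.89
[2] 1.35(599.4) + 0.6(184.0) + 0.7(353.1) = 809.19 + 110.40 + 247.17 = 1166.76
[3] 0.9(599.4) - 0.8(184.0) = 539.46 - 147.20 = 392.26
[4] 1.4(599.4) + 1.6(225.6) + 0.75(353.1) = 839.16 + 360.96 + 264.83 = 1464.95
[5] 1.25(599.4) + 0.2(225.6) + 0.2(353.1) + 0.6(184.0) = 749.25 + 45.12 + 70.62 + 110.40 = 975.39
[6] 1.35(599.4) = 809.19
Maximum is from combination 1.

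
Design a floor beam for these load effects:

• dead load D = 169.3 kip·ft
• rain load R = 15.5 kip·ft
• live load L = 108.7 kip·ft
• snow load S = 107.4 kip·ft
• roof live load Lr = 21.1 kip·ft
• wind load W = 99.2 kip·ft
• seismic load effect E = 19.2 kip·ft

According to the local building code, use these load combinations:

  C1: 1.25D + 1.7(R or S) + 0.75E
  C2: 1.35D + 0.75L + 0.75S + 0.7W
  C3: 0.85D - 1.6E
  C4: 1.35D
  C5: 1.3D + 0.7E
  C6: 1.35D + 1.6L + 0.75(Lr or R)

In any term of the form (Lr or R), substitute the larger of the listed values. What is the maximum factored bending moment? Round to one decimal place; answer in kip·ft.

460.1 kip·ft

(R or S) → S = 107.4 kip·ft; (Lr or R) → Lr = 21.1 kip·ft.
C1: 1.25(169.3) + 1.7(107.4) + 0.75(19.2) = 408.6
C2: 1.35(169.3) + 0.75(108.7) + 0.75(107.4) + 0.7(99.2) = 460.1
C3: 0.85(169.3) - 1.6(19.2) = 113.2
C4: 1.35(169.3) = 228.6
C5: 1.3(169.3) + 0.7(19.2) = 233.5
C6: 1.35(169.3) + 1.6(108.7) + 0.75(21.1) = 418.3
Combination 2 governs: M_u = 460.1 kip·ft.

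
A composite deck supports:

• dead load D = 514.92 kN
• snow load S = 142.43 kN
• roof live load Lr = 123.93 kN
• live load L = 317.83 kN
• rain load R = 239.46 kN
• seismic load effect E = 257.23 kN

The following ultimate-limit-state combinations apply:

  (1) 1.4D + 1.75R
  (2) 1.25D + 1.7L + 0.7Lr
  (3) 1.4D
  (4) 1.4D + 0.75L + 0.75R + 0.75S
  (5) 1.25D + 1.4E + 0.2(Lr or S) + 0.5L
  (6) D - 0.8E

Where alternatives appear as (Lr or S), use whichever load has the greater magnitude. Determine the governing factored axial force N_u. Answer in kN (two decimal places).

1270.71 kN

(Lr or S) → S = 142.43 kN.
(1) 1.4(514.92) + 1.75(239.46) = 1139.94
(2) 1.25(514.92) + 1.7(317.83) + 0.7(123.93) = 643.65 + 540.31 + 86.75 = 1270.71
(3) 1.4(514.92) = 720.89
(4) 1.4(514.92) + 0.75(317.83) + 0.75(239.46) + 0.75(142.43) = 720.89 + 238.37 + 179.60 + 106.82 = 1245.68
(5) 1.25(514.92) + 1.4(257.23) + 0.2(142.43) + 0.5(317.83) = 1191.17
(6) 1.0(514.92) - 0.8(257.23) = 514.92 - 205.78 = 309.14
The controlling combination is 2, giving 1270.71 kN.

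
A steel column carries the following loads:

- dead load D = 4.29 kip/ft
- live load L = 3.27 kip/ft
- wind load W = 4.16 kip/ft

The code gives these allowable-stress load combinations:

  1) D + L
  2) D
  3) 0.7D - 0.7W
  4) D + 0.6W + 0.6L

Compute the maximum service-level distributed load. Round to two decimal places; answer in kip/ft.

1) 1.0(4.29) + 1.0(3.27) = 4.29 + 3.27 = 7.56
2) 1.0(4.29) = 4.29
3) 0.7(4.29) - 0.7(4.16) = 3.00 - 2.91 = 0.09
4) 1.0(4.29) + 0.6(4.16) + 0.6(3.27) = 4.29 + 2.50 + 1.96 = 8.75
The controlling combination is 4, giving 8.75 kip/ft.

8.75 kip/ft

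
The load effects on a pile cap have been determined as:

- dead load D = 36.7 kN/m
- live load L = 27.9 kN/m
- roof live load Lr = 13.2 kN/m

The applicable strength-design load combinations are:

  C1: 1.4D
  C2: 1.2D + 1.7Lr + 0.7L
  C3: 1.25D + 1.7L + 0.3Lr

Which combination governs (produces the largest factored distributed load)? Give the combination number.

Combination 3

C1: 1.4(36.7) = 51.38
C2: 1.2(36.7) + 1.7(13.2) + 0.7(27.9) = 44.04 + 22.44 + 19.53 = 86.01
C3: 1.25(36.7) + 1.7(27.9) + 0.3(13.2) = 45.88 + 47.43 + 3.96 = 97.27
The largest value is 97.27 kN/m from combination 3.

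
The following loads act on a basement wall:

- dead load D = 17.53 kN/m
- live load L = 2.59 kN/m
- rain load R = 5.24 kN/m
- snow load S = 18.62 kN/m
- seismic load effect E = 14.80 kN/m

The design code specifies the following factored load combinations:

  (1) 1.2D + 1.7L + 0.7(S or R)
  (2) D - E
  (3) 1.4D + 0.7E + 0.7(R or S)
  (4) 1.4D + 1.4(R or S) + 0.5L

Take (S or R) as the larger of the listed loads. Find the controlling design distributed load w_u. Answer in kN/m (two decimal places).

(S or R) → S = 18.62 kN/m; (R or S) → S = 18.62 kN/m.
(1) 1.2(17.53) + 1.7(2.59) + 0.7(18.62) = 21.04 + 4.40 + 13.03 = 38.47
(2) 1.0(17.53) - 1.0(14.80) = 17.53 - 14.80 = 2.73
(3) 1.4(17.53) + 0.7(14.80) + 0.7(18.62) = 47.94
(4) 1.4(17.53) + 1.4(18.62) + 0.5(2.59) = 24.54 + 26.07 + 1.30 = 51.91
Combination 4 governs: w_u = 51.91 kN/m.

51.91 kN/m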